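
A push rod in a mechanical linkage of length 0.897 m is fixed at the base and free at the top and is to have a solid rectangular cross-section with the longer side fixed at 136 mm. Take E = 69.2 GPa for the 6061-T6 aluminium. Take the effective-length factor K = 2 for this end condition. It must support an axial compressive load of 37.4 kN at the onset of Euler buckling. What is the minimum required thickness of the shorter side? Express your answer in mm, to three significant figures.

b ≈ 25.0 mm

L_e = K·L = 2 × 0.897 = 1.794 m
Required I = P_cr·L_e²/(π²E) = 3.740×10^4 × 1.794² / (π² × 6.92×10^10) = 1.762×10^-7 m⁴
I_req = 1.762×10^5 mm⁴
Rectangle, weak axis: I_min = h·b³/12 with h = 136 mm fixed  ⇒  b = (12I/h)^(1/3) = 25.0 mm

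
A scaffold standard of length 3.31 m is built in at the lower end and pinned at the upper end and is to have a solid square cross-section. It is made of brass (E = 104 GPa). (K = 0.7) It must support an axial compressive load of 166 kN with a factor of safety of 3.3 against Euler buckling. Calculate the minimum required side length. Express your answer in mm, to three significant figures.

a ≈ 76.6 mm

Required P_cr = n·P = 3.3 × 166 = 547.8 kN
L_e = K·L = 0.7 × 3.31 = 2.317 m
Required I = P_cr·L_e²/(π²E) = 5.478×10^5 × 2.317² / (π² × 1.04×10^11) = 2.865×10^-6 m⁴
I_req = 2.865×10^6 mm⁴
Solid square: I = a⁴/12  ⇒  a = (12I)^(1/4) = (12×2.865×10^6)^(1/4) = 76.6 mm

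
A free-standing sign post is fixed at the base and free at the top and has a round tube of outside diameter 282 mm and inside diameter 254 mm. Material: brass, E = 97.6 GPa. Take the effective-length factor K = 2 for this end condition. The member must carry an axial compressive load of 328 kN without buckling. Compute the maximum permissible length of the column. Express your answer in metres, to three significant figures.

L_max ≈ 8.83 m

d_o = 282 mm, d_i = 254 mm
I = π(d_o⁴ − d_i⁴)/64 = π(282⁴ − 254.0⁴)/64 = 1.061×10^8 mm⁴
I = 1.061×10^-4 m⁴
At the buckling limit P_cr = P = 3.280×10^5 N
From P_cr = π²EI/(K·L)²:  L = (1/K)·√(π²EI/P_cr) = (1/2)·√(π²×9.76×10^10×1.061×10^-4/3.280×10^5)
L = 8.83 m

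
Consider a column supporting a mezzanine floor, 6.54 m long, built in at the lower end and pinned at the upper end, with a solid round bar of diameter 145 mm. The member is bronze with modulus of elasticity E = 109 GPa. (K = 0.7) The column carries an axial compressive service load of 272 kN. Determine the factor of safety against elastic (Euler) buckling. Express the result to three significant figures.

I = πd⁴/64 = π×145⁴/64 = 2.170×10^7 mm⁴
I = 2.170×10^7 mm⁴ = 2.170×10^-5 m⁴
Effective length L_e = K·L = 0.7 × 6.54 = 4.578 m
P_cr = π²EI / L_e² = π² × 109×10⁹ × 2.170×10^-5 / 4.578² = 1.114×10^6 N
Factor of safety n = P_cr / P = 1113.8 / 272 = 4.09

n ≈ 4.09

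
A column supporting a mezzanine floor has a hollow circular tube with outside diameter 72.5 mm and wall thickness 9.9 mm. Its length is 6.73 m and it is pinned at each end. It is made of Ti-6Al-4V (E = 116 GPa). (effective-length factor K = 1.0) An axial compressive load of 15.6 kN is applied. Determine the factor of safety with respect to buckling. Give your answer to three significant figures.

n ≈ 1.58

Inner diameter d_i = 72.5 − 2×9.9 = 52.70 mm
I = π(d_o⁴ − d_i⁴)/64 = π(72.5⁴ − 52.70⁴)/64 = 9.776×10^5 mm⁴
I = 9.776×10^5 mm⁴ = 9.776×10^-7 m⁴
Effective length L_e = K·L = 1 × 6.73 = 6.730 m
P_cr = π²EI / L_e² = π² × 116×10⁹ × 9.776×10^-7 / 6.730² = 2.471×10^4 N
Factor of safety n = P_cr / P = 24.710 / 15.6 = 1.58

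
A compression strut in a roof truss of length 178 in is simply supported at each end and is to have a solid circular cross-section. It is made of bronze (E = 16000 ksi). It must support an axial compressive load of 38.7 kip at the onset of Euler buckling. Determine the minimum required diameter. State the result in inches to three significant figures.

d ≈ 3.55 in

L_e = K·L = 1 × 178 = 178.0 in
Required I = P_cr·L_e²/(π²E) = 3.870×10^4 × 178.0² / (π² × 1.60×10^7) = 7.765 in⁴
Solid circle: I = πd⁴/64  ⇒  d = (64I/π)^(1/4) = (64×7.765/π)^(1/4) = 3.55 in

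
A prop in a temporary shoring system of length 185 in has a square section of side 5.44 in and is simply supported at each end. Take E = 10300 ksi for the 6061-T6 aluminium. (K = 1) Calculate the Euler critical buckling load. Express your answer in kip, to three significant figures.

P_cr ≈ 217 kip

I = a⁴/12 = 5.44⁴/12 = 72.98 in⁴
Effective length L_e = K·L = 1 × 185 = 185.0 in
P_cr = π²EI / L_e² = π² × 10300×10³ × 72.98 / 185.0² = 2.168×10^5 lb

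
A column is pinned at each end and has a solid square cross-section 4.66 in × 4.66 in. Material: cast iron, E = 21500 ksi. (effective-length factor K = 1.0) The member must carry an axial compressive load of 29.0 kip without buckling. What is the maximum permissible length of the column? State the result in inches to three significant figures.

I = a⁴/12 = 4.66⁴/12 = 39.30 in⁴
At the buckling limit P_cr = P = 2.900×10^4 lb
From P_cr = π²EI/(K·L)²:  L = (1/K)·√(π²EI/P_cr) = (1/1)·√(π²×2.15×10^7×39.30/2.900×10^4)
L = 536 in

L_max ≈ 536 in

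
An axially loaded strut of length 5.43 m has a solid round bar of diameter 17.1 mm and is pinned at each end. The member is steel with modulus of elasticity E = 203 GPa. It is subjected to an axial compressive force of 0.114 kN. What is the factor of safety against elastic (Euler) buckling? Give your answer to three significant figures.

n ≈ 2.50

I = πd⁴/64 = π×17.1⁴/64 = 4.197×10^3 mm⁴
I = 4.197×10^3 mm⁴ = 4.197×10^-9 m⁴
Effective length L_e = K·L = 1 × 5.43 = 5.430 m
P_cr = π²EI / L_e² = π² × 203×10⁹ × 4.197×10^-9 / 5.430² = 285.2 N
Factor of safety n = P_cr / P = 0.28520 / 0.114 = 2.50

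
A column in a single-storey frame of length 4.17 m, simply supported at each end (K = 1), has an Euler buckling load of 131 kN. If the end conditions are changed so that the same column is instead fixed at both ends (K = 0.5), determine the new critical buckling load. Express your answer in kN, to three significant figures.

P_cr ≈ 524 kN

P_cr ∝ 1/K², so P_cr,new = P_cr,old × (K_old/K_new)² = 131 × (1/0.5)²
= 131 × 4.000 = 524 kN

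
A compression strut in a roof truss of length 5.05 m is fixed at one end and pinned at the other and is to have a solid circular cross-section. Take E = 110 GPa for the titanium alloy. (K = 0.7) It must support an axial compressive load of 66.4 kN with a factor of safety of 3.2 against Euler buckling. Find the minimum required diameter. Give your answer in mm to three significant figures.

d ≈ 84.0 mm

Required P_cr = n·P = 3.2 × 66.4 = 212.5 kN
L_e = K·L = 0.7 × 5.05 = 3.535 m
Required I = P_cr·L_e²/(π²E) = 2.125×10^5 × 3.535² / (π² × 1.10×10^11) = 2.446×10^-6 m⁴
I_req = 2.446×10^6 mm⁴
Solid circle: I = πd⁴/64  ⇒  d = (64I/π)^(1/4) = (64×2.446×10^6/π)^(1/4) = 84.0 mm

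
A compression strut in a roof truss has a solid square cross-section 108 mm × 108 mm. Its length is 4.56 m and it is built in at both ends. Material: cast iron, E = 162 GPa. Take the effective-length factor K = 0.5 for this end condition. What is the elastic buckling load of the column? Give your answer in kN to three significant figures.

P_cr ≈ 3490 kN

I = a⁴/12 = 108⁴/12 = 1.134×10^7 mm⁴
I = 1.134×10^7 mm⁴ = 1.134×10^-5 m⁴
Effective length L_e = K·L = 0.5 × 4.56 = 2.280 m
P_cr = π²EI / L_e² = π² × 162×10⁹ × 1.134×10^-5 / 2.280² = 3.487×10^6 N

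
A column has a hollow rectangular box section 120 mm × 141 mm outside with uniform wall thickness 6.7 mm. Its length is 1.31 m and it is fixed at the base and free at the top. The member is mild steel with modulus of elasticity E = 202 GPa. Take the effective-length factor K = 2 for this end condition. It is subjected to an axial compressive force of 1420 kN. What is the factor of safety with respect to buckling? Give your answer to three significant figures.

n ≈ 1.52

Inner dimensions: h_i = 141 − 2×6.7 = 127.6 mm, b_i = 120 − 2×6.7 = 106.6 mm
Weak-axis I_min = (h_o·b_o³ − h_i·b_i³)/12 with b_o = 120, b_i = 106.6 mm (shorter outer/inner sides).
I_min = (141×120³ − 127.6×106.6³)/12 = 7.423×10^6 mm⁴
I = 7.423×10^6 mm⁴ = 7.423×10^-6 m⁴
Effective length L_e = K·L = 2 × 1.31 = 2.620 m
P_cr = π²EI / L_e² = π² × 202×10⁹ × 7.423×10^-6 / 2.620² = 2.156×10^6 N
Factor of safety n = P_cr / P = 2156.0 / 1420 = 1.52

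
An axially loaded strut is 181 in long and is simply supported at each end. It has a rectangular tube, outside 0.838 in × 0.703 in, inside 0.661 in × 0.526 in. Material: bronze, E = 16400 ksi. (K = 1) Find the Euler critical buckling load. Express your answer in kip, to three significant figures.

Weak-axis I_min = (h_o·b_o³ − h_i·b_i³)/12 with b_o = 0.703, b_i = 0.5260 in (shorter outer/inner sides).
I_min = (0.838×0.703³ − 0.6610×0.5260³)/12 = 1.625×10^-2 in⁴
Effective length L_e = K·L = 1 × 181 = 181.0 in
P_cr = π²EI / L_e² = π² × 16400×10³ × 1.625×10^-2 / 181.0² = 80.27 lb

P_cr ≈ 0.0803 kip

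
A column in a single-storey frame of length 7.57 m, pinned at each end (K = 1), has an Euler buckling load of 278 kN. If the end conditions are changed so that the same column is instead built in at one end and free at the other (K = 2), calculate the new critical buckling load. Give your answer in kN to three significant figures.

P_cr ≈ 69.5 kN

P_cr ∝ 1/K², so P_cr,new = P_cr,old × (K_old/K_new)² = 278 × (1/2)²
= 278 × 0.2500 = 69.5 kN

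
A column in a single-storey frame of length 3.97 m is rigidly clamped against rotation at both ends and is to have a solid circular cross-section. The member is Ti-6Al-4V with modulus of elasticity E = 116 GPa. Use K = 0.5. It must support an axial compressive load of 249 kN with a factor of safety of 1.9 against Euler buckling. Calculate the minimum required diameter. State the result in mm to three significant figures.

d ≈ 75.9 mm

Required P_cr = n·P = 1.9 × 249 = 473.1 kN
L_e = K·L = 0.5 × 3.97 = 1.985 m
Required I = P_cr·L_e²/(π²E) = 4.731×10^5 × 1.985² / (π² × 1.16×10^11) = 1.628×10^-6 m⁴
I_req = 1.628×10^6 mm⁴
Solid circle: I = πd⁴/64  ⇒  d = (64I/π)^(1/4) = (64×1.628×10^6/π)^(1/4) = 75.9 mm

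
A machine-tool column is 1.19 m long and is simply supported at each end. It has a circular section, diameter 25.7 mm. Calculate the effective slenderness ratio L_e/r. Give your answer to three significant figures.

For a solid circle r = d/4 = 25.7/4 = 6.425 mm
L_e = K·L = 1 × 1.19 m = 1.190 m = 1190.0 mm
λ = L_e / r_min = 1190.0 / 6.425 = 185

λ ≈ 185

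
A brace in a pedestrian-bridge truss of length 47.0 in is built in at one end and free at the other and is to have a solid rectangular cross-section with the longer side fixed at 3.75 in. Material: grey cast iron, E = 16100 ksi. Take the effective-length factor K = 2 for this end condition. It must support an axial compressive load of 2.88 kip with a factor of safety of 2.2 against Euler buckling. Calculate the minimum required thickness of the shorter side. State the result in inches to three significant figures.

b ≈ 1.04 in

Required P_cr = n·P = 2.2 × 2.88 = 6.336 kip
L_e = K·L = 2 × 47.0 = 94.00 in
Required I = P_cr·L_e²/(π²E) = 6.336×10^3 × 94.00² / (π² × 1.61×10^7) = 0.3523 in⁴
Rectangle, weak axis: I_min = h·b³/12 with h = 3.75 in fixed  ⇒  b = (12I/h)^(1/3) = 1.04 in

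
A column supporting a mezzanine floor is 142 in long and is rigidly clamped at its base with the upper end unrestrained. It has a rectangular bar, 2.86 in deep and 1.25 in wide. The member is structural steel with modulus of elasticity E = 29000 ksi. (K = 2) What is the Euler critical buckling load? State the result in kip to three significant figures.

P_cr ≈ 1.65 kip

Buckling occurs about the weak axis: I_min = h·b³/12 with b = 1.25 in (the shorter side).
I_min = 2.86×1.25³/12 = 0.4655 in⁴
Effective length L_e = K·L = 2 × 142 = 284.0 in
P_cr = π²EI / L_e² = π² × 29000×10³ × 0.4655 / 284.0² = 1.652×10^3 lb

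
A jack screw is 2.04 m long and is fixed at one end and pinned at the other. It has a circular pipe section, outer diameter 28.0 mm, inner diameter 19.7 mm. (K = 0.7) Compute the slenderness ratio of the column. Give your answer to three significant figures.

d_o = 28.0 mm, d_i = 19.7 mm
I = π(d_o⁴ − d_i⁴)/64 = π(28.0⁴ − 19.70⁴)/64 = 2.278×10^4 mm⁴
A = 310.9 mm²;  r_min = √(I/A) = √(2.278×10^4/310.9) = 8.559 mm
L_e = K·L = 0.7 × 2.04 m = 1.428 m = 1428.0 mm
λ = L_e / r_min = 1428.0 / 8.559 = 167

λ ≈ 167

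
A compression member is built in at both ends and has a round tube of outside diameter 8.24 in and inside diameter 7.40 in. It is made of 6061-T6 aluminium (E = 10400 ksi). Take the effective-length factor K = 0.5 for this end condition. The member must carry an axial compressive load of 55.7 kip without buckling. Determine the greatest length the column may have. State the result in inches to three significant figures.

d_o = 8.24 in, d_i = 7.40 in
I = π(d_o⁴ − d_i⁴)/64 = π(8.24⁴ − 7.400⁴)/64 = 79.10 in⁴
At the buckling limit P_cr = P = 5.570×10^4 lb
From P_cr = π²EI/(K·L)²:  L = (1/K)·√(π²EI/P_cr) = (1/0.5)·√(π²×1.04×10^7×79.10/5.570×10^4)
L = 764 in

L_max ≈ 764 in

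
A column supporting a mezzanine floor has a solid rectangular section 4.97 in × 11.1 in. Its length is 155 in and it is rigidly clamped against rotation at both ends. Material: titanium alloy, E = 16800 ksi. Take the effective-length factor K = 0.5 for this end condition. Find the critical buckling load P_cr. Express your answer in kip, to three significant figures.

P_cr ≈ 3130 kip

Buckling occurs about the weak axis: I_min = h·b³/12 with b = 4.97 in (the shorter side).
I_min = 11.1×4.97³/12 = 113.6 in⁴
Effective length L_e = K·L = 0.5 × 155 = 77.50 in
P_cr = π²EI / L_e² = π² × 16800×10³ × 113.6 / 77.50² = 3.135×10^6 lb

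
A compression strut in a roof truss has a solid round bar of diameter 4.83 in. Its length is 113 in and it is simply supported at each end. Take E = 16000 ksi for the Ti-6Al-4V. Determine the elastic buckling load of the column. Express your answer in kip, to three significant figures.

P_cr ≈ 330 kip

I = πd⁴/64 = π×4.83⁴/64 = 26.72 in⁴
Effective length L_e = K·L = 1 × 113 = 113.0 in
P_cr = π²EI / L_e² = π² × 16000×10³ × 26.72 / 113.0² = 3.304×10^5 lb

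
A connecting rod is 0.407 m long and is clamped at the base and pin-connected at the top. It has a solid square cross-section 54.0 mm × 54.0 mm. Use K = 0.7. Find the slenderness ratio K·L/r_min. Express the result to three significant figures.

λ ≈ 18.3

For a square r = a/√12 = 54.0/√12 = 15.59 mm
L_e = K·L = 0.7 × 0.407 m = 0.2849 m = 284.90 mm
λ = L_e / r_min = 284.90 / 15.59 = 18.3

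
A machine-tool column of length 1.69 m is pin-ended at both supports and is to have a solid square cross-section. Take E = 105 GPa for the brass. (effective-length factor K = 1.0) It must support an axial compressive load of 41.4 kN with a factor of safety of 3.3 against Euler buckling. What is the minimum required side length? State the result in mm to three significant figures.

Required P_cr = n·P = 3.3 × 41.4 = 136.6 kN
L_e = K·L = 1 × 1.69 = 1.690 m
Required I = P_cr·L_e²/(π²E) = 1.366×10^5 × 1.690² / (π² × 1.05×10^11) = 3.765×10^-7 m⁴
I_req = 3.765×10^5 mm⁴
Solid square: I = a⁴/12  ⇒  a = (12I)^(1/4) = (12×3.765×10^5)^(1/4) = 46.1 mm

a ≈ 46.1 mm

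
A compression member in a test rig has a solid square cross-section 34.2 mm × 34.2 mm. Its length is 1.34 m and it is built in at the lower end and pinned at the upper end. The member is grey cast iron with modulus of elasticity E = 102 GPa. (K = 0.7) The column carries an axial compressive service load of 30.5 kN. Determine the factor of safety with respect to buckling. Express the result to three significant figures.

I = a⁴/12 = 34.2⁴/12 = 1.140×10^5 mm⁴
I = 1.140×10^5 mm⁴ = 1.140×10^-7 m⁴
Effective length L_e = K·L = 0.7 × 1.34 = 0.9380 m
P_cr = π²EI / L_e² = π² × 102×10⁹ × 1.140×10^-7 / 0.9380² = 1.304×10^5 N
Factor of safety n = P_cr / P = 130.44 / 30.5 = 4.28

n ≈ 4.28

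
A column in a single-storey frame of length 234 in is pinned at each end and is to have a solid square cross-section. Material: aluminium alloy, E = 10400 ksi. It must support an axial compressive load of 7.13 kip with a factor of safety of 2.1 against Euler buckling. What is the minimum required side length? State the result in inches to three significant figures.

Required P_cr = n·P = 2.1 × 7.13 = 14.97 kip
L_e = K·L = 1 × 234 = 234.0 in
Required I = P_cr·L_e²/(π²E) = 1.497×10^4 × 234.0² / (π² × 1.04×10^7) = 7.987 in⁴
Solid square: I = a⁴/12  ⇒  a = (12I)^(1/4) = (12×7.987)^(1/4) = 3.13 in

a ≈ 3.13 in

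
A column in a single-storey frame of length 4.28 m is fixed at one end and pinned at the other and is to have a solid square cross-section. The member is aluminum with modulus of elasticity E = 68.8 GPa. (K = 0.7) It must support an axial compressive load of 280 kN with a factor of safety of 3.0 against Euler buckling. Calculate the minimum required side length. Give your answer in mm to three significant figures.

Required P_cr = n·P = 3.0 × 280 = 840.0 kN
L_e = K·L = 0.7 × 4.28 = 2.996 m
Required I = P_cr·L_e²/(π²E) = 8.400×10^5 × 2.996² / (π² × 6.88×10^10) = 1.110×10^-5 m⁴
I_req = 1.110×10^7 mm⁴
Solid square: I = a⁴/12  ⇒  a = (12I)^(1/4) = (12×1.110×10^7)^(1/4) = 107 mm

a ≈ 107 mm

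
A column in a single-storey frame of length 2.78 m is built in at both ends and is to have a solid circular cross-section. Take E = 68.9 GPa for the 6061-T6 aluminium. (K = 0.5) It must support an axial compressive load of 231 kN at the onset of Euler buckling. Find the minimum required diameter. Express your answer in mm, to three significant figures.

L_e = K·L = 0.5 × 2.78 = 1.390 m
Required I = P_cr·L_e²/(π²E) = 2.310×10^5 × 1.390² / (π² × 6.89×10^10) = 6.563×10^-7 m⁴
I_req = 6.563×10^5 mm⁴
Solid circle: I = πd⁴/64  ⇒  d = (64I/π)^(1/4) = (64×6.563×10^5/π)^(1/4) = 60.5 mm

d ≈ 60.5 mm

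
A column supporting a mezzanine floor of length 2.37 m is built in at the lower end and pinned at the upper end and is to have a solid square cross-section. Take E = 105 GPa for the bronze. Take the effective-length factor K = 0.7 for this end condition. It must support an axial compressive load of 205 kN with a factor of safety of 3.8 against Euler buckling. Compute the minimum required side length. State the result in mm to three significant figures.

a ≈ 70.6 mm

Required P_cr = n·P = 3.8 × 205 = 779.0 kN
L_e = K·L = 0.7 × 2.37 = 1.659 m
Required I = P_cr·L_e²/(π²E) = 7.790×10^5 × 1.659² / (π² × 1.05×10^11) = 2.069×10^-6 m⁴
I_req = 2.069×10^6 mm⁴
Solid square: I = a⁴/12  ⇒  a = (12I)^(1/4) = (12×2.069×10^6)^(1/4) = 70.6 mm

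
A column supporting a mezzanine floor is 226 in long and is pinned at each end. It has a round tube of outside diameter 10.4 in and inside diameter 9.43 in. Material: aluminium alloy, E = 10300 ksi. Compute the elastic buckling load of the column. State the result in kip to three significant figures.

d_o = 10.4 in, d_i = 9.43 in
I = π(d_o⁴ − d_i⁴)/64 = π(10.4⁴ − 9.430⁴)/64 = 186.1 in⁴
Effective length L_e = K·L = 1 × 226 = 226.0 in
P_cr = π²EI / L_e² = π² × 10300×10³ × 186.1 / 226.0² = 3.704×10^5 lb

P_cr ≈ 370 kip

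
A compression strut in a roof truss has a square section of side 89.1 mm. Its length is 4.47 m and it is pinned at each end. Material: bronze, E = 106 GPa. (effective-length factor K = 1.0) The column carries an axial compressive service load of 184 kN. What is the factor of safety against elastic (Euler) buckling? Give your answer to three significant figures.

I = a⁴/12 = 89.1⁴/12 = 5.252×10^6 mm⁴
I = 5.252×10^6 mm⁴ = 5.252×10^-6 m⁴
Effective length L_e = K·L = 1 × 4.47 = 4.470 m
P_cr = π²EI / L_e² = π² × 106×10⁹ × 5.252×10^-6 / 4.470² = 2.750×10^5 N
Factor of safety n = P_cr / P = 274.99 / 184 = 1.49

n ≈ 1.49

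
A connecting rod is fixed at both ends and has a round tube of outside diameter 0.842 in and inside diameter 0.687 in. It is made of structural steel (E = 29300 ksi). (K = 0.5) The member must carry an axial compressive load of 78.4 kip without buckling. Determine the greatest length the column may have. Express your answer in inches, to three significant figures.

L_max ≈ 14.2 in

d_o = 0.842 in, d_i = 0.687 in
I = π(d_o⁴ − d_i⁴)/64 = π(0.842⁴ − 0.6870⁴)/64 = 1.374×10^-2 in⁴
At the buckling limit P_cr = P = 7.840×10^4 lb
From P_cr = π²EI/(K·L)²:  L = (1/K)·√(π²EI/P_cr) = (1/0.5)·√(π²×2.93×10^7×1.374×10^-2/7.840×10^4)
L = 14.2 in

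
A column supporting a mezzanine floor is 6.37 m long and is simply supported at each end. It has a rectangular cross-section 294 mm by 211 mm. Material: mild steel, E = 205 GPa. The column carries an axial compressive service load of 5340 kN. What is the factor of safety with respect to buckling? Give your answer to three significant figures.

Buckling occurs about the weak axis: I_min = h·b³/12 with b = 211 mm (the shorter side).
I_min = 294×211³/12 = 2.302×10^8 mm⁴
I = 2.302×10^8 mm⁴ = 2.302×10^-4 m⁴
Effective length L_e = K·L = 1 × 6.37 = 6.370 m
P_cr = π²EI / L_e² = π² × 205×10⁹ × 2.302×10^-4 / 6.370² = 1.148×10^7 N
Factor of safety n = P_cr / P = 11476 / 5340 = 2.15

n ≈ 2.15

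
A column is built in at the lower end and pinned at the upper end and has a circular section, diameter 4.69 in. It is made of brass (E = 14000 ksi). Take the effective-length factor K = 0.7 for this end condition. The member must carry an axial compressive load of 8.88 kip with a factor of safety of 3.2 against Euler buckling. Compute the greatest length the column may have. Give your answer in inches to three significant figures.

I = πd⁴/64 = π×4.69⁴/64 = 23.75 in⁴
Required critical load P_cr = n·P = 3.2 × 8.88 = 28.42 kip = 2.842×10^4 lb
From P_cr = π²EI/(K·L)²:  L = (1/K)·√(π²EI/P_cr) = (1/0.7)·√(π²×1.40×10^7×23.75/2.842×10^4)
L = 485 in

L_max ≈ 485 in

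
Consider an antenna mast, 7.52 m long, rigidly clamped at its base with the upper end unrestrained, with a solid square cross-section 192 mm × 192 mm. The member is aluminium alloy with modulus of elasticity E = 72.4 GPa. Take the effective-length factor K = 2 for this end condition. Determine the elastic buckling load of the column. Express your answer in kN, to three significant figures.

P_cr ≈ 358 kN

I = a⁴/12 = 192⁴/12 = 1.132×10^8 mm⁴
I = 1.132×10^8 mm⁴ = 1.132×10^-4 m⁴
Effective length L_e = K·L = 2 × 7.52 = 15.04 m
P_cr = π²EI / L_e² = π² × 72.4×10⁹ × 1.132×10^-4 / 15.04² = 3.577×10^5 N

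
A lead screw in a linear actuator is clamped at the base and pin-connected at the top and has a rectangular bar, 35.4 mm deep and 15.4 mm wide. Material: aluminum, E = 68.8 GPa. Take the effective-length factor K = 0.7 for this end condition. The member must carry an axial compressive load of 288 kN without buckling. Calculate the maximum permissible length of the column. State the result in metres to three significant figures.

L_max ≈ 0.228 m

Buckling occurs about the weak axis: I_min = h·b³/12 with b = 15.4 mm (the shorter side).
I_min = 35.4×15.4³/12 = 1.077×10^4 mm⁴
I = 1.077×10^-8 m⁴
At the buckling limit P_cr = P = 2.880×10^5 N
From P_cr = π²EI/(K·L)²:  L = (1/K)·√(π²EI/P_cr) = (1/0.7)·√(π²×6.88×10^10×1.077×10^-8/2.880×10^5)
L = 0.228 m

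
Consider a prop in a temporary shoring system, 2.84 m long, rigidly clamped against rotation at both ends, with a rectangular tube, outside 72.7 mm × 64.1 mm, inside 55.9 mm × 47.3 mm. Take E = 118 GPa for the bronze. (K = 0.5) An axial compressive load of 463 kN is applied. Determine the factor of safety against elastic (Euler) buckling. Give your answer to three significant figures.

Weak-axis I_min = (h_o·b_o³ − h_i·b_i³)/12 with b_o = 64.1, b_i = 47.30 mm (shorter outer/inner sides).
I_min = (72.7×64.1³ − 55.90×47.30³)/12 = 1.103×10^6 mm⁴
I = 1.103×10^6 mm⁴ = 1.103×10^-6 m⁴
Effective length L_e = K·L = 0.5 × 2.84 = 1.420 m
P_cr = π²EI / L_e² = π² × 118×10⁹ × 1.103×10^-6 / 1.420² = 6.369×10^5 N
Factor of safety n = P_cr / P = 636.86 / 463 = 1.38

n ≈ 1.38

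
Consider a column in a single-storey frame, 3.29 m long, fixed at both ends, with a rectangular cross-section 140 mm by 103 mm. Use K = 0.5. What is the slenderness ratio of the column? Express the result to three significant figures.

Buckling occurs about the weak axis: I_min = h·b³/12 with b = 103 mm (the shorter side).
I_min = 140×103³/12 = 1.275×10^7 mm⁴
A = 1.442×10^4 mm²;  r_min = √(I/A) = √(1.275×10^7/1.442×10^4) = 29.73 mm
L_e = K·L = 0.5 × 3.29 m = 1.645 m = 1645.0 mm
λ = L_e / r_min = 1645.0 / 29.73 = 55.3

λ ≈ 55.3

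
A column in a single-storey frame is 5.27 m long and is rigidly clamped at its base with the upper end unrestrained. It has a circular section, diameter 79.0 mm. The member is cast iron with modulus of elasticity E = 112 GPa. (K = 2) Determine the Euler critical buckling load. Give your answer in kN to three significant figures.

P_cr ≈ 19.0 kN

I = πd⁴/64 = π×79.0⁴/64 = 1.912×10^6 mm⁴
I = 1.912×10^6 mm⁴ = 1.912×10^-6 m⁴
Effective length L_e = K·L = 2 × 5.27 = 10.54 m
P_cr = π²EI / L_e² = π² × 112×10⁹ × 1.912×10^-6 / 10.54² = 1.902×10^4 N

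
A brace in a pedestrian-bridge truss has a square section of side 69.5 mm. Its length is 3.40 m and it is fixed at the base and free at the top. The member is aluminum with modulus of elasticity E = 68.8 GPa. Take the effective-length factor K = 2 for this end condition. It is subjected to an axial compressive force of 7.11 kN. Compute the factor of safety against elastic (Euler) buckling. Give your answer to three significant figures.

n ≈ 4.02

I = a⁴/12 = 69.5⁴/12 = 1.944×10^6 mm⁴
I = 1.944×10^6 mm⁴ = 1.944×10^-6 m⁴
Effective length L_e = K·L = 2 × 3.40 = 6.800 m
P_cr = π²EI / L_e² = π² × 68.8×10⁹ × 1.944×10^-6 / 6.800² = 2.855×10^4 N
Factor of safety n = P_cr / P = 28.551 / 7.11 = 4.02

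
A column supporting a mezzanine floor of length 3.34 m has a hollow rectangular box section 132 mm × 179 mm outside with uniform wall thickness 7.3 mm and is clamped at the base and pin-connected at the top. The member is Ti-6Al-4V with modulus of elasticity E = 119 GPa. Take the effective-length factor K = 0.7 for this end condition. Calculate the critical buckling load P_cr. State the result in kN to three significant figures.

Inner dimensions: h_i = 179 − 2×7.3 = 164.4 mm, b_i = 132 − 2×7.3 = 117.4 mm
Weak-axis I_min = (h_o·b_o³ − h_i·b_i³)/12 with b_o = 132, b_i = 117.4 mm (shorter outer/inner sides).
I_min = (179×132³ − 164.4×117.4³)/12 = 1.214×10^7 mm⁴
I = 1.214×10^7 mm⁴ = 1.214×10^-5 m⁴
Effective length L_e = K·L = 0.7 × 3.34 = 2.338 m
P_cr = π²EI / L_e² = π² × 119×10⁹ × 1.214×10^-5 / 2.338² = 2.608×10^6 N

P_cr ≈ 2610 kN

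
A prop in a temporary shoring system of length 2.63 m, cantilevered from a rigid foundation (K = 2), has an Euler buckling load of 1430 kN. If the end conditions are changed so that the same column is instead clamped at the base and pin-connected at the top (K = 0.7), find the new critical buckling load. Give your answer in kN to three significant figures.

P_cr ∝ 1/K², so P_cr,new = P_cr,old × (K_old/K_new)² = 1430 × (2/0.7)²
= 1430 × 8.163 = 11700 kN

P_cr ≈ 11700 kN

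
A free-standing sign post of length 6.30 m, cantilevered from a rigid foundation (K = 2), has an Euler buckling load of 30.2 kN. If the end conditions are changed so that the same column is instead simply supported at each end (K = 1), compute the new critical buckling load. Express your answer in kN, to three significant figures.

P_cr ≈ 121 kN

P_cr ∝ 1/K², so P_cr,new = P_cr,old × (K_old/K_new)² = 30.2 × (2/1)²
= 30.2 × 4.000 = 121 kN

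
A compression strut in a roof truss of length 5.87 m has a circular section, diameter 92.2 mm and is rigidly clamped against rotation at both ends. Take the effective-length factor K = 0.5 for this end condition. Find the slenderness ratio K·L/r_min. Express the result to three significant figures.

λ ≈ 127

For a solid circle r = d/4 = 92.2/4 = 23.05 mm
L_e = K·L = 0.5 × 5.87 m = 2.935 m = 2935.0 mm
λ = L_e / r_min = 2935.0 / 23.05 = 127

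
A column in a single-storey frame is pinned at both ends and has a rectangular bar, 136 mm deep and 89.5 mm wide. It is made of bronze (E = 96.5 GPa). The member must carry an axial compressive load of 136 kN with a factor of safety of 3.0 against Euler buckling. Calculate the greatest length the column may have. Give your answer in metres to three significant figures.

Buckling occurs about the weak axis: I_min = h·b³/12 with b = 89.5 mm (the shorter side).
I_min = 136×89.5³/12 = 8.125×10^6 mm⁴
I = 8.125×10^-6 m⁴
Required critical load P_cr = n·P = 3.0 × 136 = 408.0 kN = 4.080×10^5 N
From P_cr = π²EI/(K·L)²:  L = (1/K)·√(π²EI/P_cr) = (1/1)·√(π²×9.65×10^10×8.125×10^-6/4.080×10^5)
L = 4.36 m

L_max ≈ 4.36 m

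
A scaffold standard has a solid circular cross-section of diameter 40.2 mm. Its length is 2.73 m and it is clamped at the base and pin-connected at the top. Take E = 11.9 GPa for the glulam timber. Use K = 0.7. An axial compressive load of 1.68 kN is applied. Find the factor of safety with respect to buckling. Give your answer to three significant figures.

I = πd⁴/64 = π×40.2⁴/64 = 1.282×10^5 mm⁴
I = 1.282×10^5 mm⁴ = 1.282×10^-7 m⁴
Effective length L_e = K·L = 0.7 × 2.73 = 1.911 m
P_cr = π²EI / L_e² = π² × 11.9×10⁹ × 1.282×10^-7 / 1.911² = 4.123×10^3 N
Factor of safety n = P_cr / P = 4.1229 / 1.68 = 2.45

n ≈ 2.45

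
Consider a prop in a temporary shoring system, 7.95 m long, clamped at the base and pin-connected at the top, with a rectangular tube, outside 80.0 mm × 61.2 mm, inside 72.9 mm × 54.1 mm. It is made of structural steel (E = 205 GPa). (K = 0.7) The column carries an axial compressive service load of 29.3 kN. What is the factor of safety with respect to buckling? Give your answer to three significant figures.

n ≈ 1.26

Weak-axis I_min = (h_o·b_o³ − h_i·b_i³)/12 with b_o = 61.2, b_i = 54.10 mm (shorter outer/inner sides).
I_min = (80.0×61.2³ − 72.90×54.10³)/12 = 5.662×10^5 mm⁴
I = 5.662×10^5 mm⁴ = 5.662×10^-7 m⁴
Effective length L_e = K·L = 0.7 × 7.95 = 5.565 m
P_cr = π²EI / L_e² = π² × 205×10⁹ × 5.662×10^-7 / 5.565² = 3.699×10^4 N
Factor of safety n = P_cr / P = 36.992 / 29.3 = 1.26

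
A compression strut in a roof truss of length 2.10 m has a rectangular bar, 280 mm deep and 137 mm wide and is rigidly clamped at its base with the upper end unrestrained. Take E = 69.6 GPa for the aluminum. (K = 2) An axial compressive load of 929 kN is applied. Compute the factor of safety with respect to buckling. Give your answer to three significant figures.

n ≈ 2.51

Buckling occurs about the weak axis: I_min = h·b³/12 with b = 137 mm (the shorter side).
I_min = 280×137³/12 = 6.000×10^7 mm⁴
I = 6.000×10^7 mm⁴ = 6.000×10^-5 m⁴
Effective length L_e = K·L = 2 × 2.10 = 4.200 m
P_cr = π²EI / L_e² = π² × 69.6×10⁹ × 6.000×10^-5 / 4.200² = 2.336×10^6 N
Factor of safety n = P_cr / P = 2336.4 / 929 = 2.51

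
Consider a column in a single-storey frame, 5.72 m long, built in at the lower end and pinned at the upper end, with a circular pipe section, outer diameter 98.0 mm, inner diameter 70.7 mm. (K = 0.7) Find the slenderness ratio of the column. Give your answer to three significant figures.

λ ≈ 133

d_o = 98.0 mm, d_i = 70.7 mm
I = π(d_o⁴ − d_i⁴)/64 = π(98.0⁴ − 70.70⁴)/64 = 3.301×10^6 mm⁴
A = 3.617×10^3 mm²;  r_min = √(I/A) = √(3.301×10^6/3.617×10^3) = 30.21 mm
L_e = K·L = 0.7 × 5.72 m = 4.004 m = 4004.0 mm
λ = L_e / r_min = 4004.0 / 30.21 = 133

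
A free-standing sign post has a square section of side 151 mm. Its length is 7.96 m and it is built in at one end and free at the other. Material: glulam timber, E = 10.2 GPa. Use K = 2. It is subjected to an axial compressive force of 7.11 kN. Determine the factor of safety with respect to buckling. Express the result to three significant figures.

n ≈ 2.42

I = a⁴/12 = 151⁴/12 = 4.332×10^7 mm⁴
I = 4.332×10^7 mm⁴ = 4.332×10^-5 m⁴
Effective length L_e = K·L = 2 × 7.96 = 15.92 m
P_cr = π²EI / L_e² = π² × 10.2×10⁹ × 4.332×10^-5 / 15.92² = 1.721×10^4 N
Factor of safety n = P_cr / P = 17.208 / 7.11 = 2.42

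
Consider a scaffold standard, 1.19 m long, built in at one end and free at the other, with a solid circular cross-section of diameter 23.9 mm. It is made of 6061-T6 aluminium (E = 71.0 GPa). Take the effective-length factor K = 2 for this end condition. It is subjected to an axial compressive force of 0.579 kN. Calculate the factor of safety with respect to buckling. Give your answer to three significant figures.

n ≈ 3.42

I = πd⁴/64 = π×23.9⁴/64 = 1.602×10^4 mm⁴
I = 1.602×10^4 mm⁴ = 1.602×10^-8 m⁴
Effective length L_e = K·L = 2 × 1.19 = 2.380 m
P_cr = π²EI / L_e² = π² × 71.0×10⁹ × 1.602×10^-8 / 2.380² = 1.981×10^3 N
Factor of safety n = P_cr / P = 1.9814 / 0.579 = 3.42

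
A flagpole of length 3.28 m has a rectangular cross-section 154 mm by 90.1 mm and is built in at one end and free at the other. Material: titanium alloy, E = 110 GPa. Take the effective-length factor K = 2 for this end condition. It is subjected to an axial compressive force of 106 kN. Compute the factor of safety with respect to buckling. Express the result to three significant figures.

n ≈ 2.23

Buckling occurs about the weak axis: I_min = h·b³/12 with b = 90.1 mm (the shorter side).
I_min = 154×90.1³/12 = 9.387×10^6 mm⁴
I = 9.387×10^6 mm⁴ = 9.387×10^-6 m⁴
Effective length L_e = K·L = 2 × 3.28 = 6.560 m
P_cr = π²EI / L_e² = π² × 110×10⁹ × 9.387×10^-6 / 6.560² = 2.368×10^5 N
Factor of safety n = P_cr / P = 236.81 / 106 = 2.23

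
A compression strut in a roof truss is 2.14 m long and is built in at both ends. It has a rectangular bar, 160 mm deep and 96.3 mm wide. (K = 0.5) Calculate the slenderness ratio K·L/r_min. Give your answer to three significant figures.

λ ≈ 38.5

Buckling occurs about the weak axis: I_min = h·b³/12 with b = 96.3 mm (the shorter side).
I_min = 160×96.3³/12 = 1.191×10^7 mm⁴
A = 1.541×10^4 mm²;  r_min = √(I/A) = √(1.191×10^7/1.541×10^4) = 27.80 mm
L_e = K·L = 0.5 × 2.14 m = 1.070 m = 1070.0 mm
λ = L_e / r_min = 1070.0 / 27.80 = 38.5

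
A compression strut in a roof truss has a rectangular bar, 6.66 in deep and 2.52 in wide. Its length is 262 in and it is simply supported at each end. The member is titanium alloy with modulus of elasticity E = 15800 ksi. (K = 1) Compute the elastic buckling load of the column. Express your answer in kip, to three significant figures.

Buckling occurs about the weak axis: I_min = h·b³/12 with b = 2.52 in (the shorter side).
I_min = 6.66×2.52³/12 = 8.882 in⁴
Effective length L_e = K·L = 1 × 262 = 262.0 in
P_cr = π²EI / L_e² = π² × 15800×10³ × 8.882 / 262.0² = 2.018×10^4 lb

P_cr ≈ 20.2 kip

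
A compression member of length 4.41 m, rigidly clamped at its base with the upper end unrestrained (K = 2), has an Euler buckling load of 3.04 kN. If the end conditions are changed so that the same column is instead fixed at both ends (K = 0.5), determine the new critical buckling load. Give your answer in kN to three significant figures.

P_cr ≈ 48.6 kN

P_cr ∝ 1/K², so P_cr,new = P_cr,old × (K_old/K_new)² = 3.04 × (2/0.5)²
= 3.04 × 16.00 = 48.6 kN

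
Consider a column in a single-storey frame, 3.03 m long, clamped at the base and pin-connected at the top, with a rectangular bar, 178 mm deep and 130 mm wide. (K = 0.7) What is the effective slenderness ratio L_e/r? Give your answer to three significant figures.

λ ≈ 56.5

For a rectangle r_min = b/√12 = 130/√12 = 37.53 mm
L_e = K·L = 0.7 × 3.03 m = 2.121 m = 2121.0 mm
λ = L_e / r_min = 2121.0 / 37.53 = 56.5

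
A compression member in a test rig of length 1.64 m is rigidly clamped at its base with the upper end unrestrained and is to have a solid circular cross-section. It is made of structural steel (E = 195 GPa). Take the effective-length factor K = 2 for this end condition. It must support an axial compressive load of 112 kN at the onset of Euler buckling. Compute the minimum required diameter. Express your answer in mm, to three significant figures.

L_e = K·L = 2 × 1.64 = 3.280 m
Required I = P_cr·L_e²/(π²E) = 1.120×10^5 × 3.280² / (π² × 1.95×10^11) = 6.261×10^-7 m⁴
I_req = 6.261×10^5 mm⁴
Solid circle: I = πd⁴/64  ⇒  d = (64I/π)^(1/4) = (64×6.261×10^5/π)^(1/4) = 59.8 mm

d ≈ 59.8 mm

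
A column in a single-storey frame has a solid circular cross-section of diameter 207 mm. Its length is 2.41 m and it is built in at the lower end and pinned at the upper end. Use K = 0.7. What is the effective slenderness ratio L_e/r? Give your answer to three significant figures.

For a solid circle r = d/4 = 207/4 = 51.75 mm
L_e = K·L = 0.7 × 2.41 m = 1.687 m = 1687.0 mm
λ = L_e / r_min = 1687.0 / 51.75 = 32.6

λ ≈ 32.6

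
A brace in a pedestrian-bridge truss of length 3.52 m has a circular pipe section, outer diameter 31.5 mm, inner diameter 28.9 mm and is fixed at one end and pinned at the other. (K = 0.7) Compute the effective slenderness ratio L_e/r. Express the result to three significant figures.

λ ≈ 231

d_o = 31.5 mm, d_i = 28.9 mm
I = π(d_o⁴ − d_i⁴)/64 = π(31.5⁴ − 28.90⁴)/64 = 1.409×10^4 mm⁴
A = 123.3 mm²;  r_min = √(I/A) = √(1.409×10^4/123.3) = 10.69 mm
L_e = K·L = 0.7 × 3.52 m = 2.464 m = 2464.0 mm
λ = L_e / r_min = 2464.0 / 10.69 = 231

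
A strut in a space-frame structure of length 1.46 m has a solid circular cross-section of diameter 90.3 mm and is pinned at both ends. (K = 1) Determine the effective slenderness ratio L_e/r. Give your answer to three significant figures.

For a solid circle r = d/4 = 90.3/4 = 22.58 mm
L_e = K·L = 1 × 1.46 m = 1.460 m = 1460.0 mm
λ = L_e / r_min = 1460.0 / 22.58 = 64.7

λ ≈ 64.7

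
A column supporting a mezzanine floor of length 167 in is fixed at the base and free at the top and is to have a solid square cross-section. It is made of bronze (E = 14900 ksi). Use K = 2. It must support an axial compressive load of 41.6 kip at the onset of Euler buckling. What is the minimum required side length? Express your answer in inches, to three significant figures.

a ≈ 4.41 in

L_e = K·L = 2 × 167 = 334.0 in
Required I = P_cr·L_e²/(π²E) = 4.160×10^4 × 334.0² / (π² × 1.49×10^7) = 31.56 in⁴
Solid square: I = a⁴/12  ⇒  a = (12I)^(1/4) = (12×31.56)^(1/4) = 4.41 in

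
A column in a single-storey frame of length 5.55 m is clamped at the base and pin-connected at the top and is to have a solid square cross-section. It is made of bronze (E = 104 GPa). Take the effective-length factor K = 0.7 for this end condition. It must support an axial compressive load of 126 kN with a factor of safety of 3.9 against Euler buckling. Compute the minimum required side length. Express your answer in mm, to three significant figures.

a ≈ 96.5 mm

Required P_cr = n·P = 3.9 × 126 = 491.4 kN
L_e = K·L = 0.7 × 5.55 = 3.885 m
Required I = P_cr·L_e²/(π²E) = 4.914×10^5 × 3.885² / (π² × 1.04×10^11) = 7.226×10^-6 m⁴
I_req = 7.226×10^6 mm⁴
Solid square: I = a⁴/12  ⇒  a = (12I)^(1/4) = (12×7.226×10^6)^(1/4) = 96.5 mm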